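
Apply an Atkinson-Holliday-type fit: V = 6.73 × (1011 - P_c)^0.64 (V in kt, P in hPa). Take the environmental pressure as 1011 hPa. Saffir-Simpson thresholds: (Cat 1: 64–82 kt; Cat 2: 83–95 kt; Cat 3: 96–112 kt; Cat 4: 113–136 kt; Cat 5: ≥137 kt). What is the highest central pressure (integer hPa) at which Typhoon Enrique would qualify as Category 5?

Category 5 begins at V = 137 kt.
Required ΔP = (137/6.73)^(1/0.64) = 20.357^1.562 ≈ 110.88 hPa.
P_c ≤ 1011 − 110.88 = 900.12, so the highest integer P_c is 900 hPa.

900 hPa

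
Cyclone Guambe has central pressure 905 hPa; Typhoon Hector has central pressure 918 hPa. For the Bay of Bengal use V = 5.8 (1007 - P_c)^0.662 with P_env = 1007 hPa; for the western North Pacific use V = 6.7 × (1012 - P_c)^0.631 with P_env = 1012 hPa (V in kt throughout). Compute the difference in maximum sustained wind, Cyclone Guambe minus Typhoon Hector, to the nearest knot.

6 kt

Cyclone Guambe: ΔP = 102; V ≈ 5.8 × 102^0.662 ≈ 123.91 kt.
Typhoon Hector: ΔP = 94; V ≈ 6.7 × 94^0.631 ≈ 117.79 kt.
Difference ≈ 123.91 − 117.79 = 6.12 → 6 kt.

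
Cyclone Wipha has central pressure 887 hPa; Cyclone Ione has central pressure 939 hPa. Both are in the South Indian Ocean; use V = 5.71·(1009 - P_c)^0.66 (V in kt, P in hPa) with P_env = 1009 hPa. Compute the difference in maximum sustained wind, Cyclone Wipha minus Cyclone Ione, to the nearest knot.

42 kt

Cyclone Wipha: ΔP = 122; V ≈ 5.71 × 122^0.66 ≈ 136.03 kt.
Cyclone Ione: ΔP = 70; V ≈ 5.71 × 70^0.66 ≈ 94.28 kt.
Difference ≈ 136.03 − 94.28 = 41.75 → 42 kt.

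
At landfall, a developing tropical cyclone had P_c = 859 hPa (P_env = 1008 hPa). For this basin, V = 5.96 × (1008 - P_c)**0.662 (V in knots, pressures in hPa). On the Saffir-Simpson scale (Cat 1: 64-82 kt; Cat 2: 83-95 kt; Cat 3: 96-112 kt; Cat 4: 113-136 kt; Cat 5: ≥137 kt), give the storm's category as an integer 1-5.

ΔP = 1008 − 859 = 149 hPa.
V ≈ 5.96 × 149^0.662 = 5.96 × 27.46 ≈ 164 kt.
164 kt falls in the Category 5 band.

5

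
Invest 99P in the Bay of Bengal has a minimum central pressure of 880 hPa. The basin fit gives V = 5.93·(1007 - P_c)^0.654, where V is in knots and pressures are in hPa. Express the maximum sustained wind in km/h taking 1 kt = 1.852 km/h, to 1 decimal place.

ΔP = 1007 − 880 = 127 hPa.
V ≈ 5.93 × 127^0.654 = 5.93 × 23.762 ≈ 140.910 kt.
140.910 × 1.852 ≈ 260.97 km/h → 261.0 km/h.

261.0 km/h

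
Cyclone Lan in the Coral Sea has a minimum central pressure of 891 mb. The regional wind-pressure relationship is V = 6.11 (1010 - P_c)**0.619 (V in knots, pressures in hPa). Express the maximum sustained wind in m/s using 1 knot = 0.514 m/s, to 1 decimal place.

60.5 m/s

ΔP = 1010 − 891 = 119 mb.
V ≈ 6.11 × 119^0.619 = 6.11 × 19.265 ≈ 117.708 kt.
117.708 × 0.514 ≈ 60.50 m/s → 60.5 m/s.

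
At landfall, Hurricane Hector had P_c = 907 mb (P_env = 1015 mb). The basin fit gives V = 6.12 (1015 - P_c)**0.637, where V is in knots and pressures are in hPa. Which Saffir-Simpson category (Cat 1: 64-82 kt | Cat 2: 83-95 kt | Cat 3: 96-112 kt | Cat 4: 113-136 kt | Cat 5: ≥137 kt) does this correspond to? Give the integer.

ΔP = 1015 − 907 = 108 mb.
V ≈ 6.12 × 108^0.637 = 6.12 × 19.74 ≈ 121 kt.
121 kt falls in the Category 4 band.

4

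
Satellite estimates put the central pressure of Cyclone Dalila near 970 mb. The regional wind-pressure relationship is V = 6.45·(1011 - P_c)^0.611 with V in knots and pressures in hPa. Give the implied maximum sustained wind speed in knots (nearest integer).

62 kt

ΔP = 1011 − 970 = 41 mb.
41^0.611 ≈ 9.670.
V ≈ 6.45 × 9.670 ≈ 62.4 kt.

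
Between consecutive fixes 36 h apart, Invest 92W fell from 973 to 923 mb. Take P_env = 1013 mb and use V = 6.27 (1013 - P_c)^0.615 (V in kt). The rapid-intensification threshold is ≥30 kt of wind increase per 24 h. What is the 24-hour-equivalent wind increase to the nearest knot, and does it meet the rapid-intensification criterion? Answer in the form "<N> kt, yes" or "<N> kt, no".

26 kt, no

V₁: ΔP = 40, V ≈ 6.27 × 40^0.615 ≈ 60.61 kt.
V₂: ΔP = 90, V ≈ 6.27 × 90^0.615 ≈ 99.80 kt.
ΔV over 36 h = 39.19 kt → 24 h equivalent = 39.19 × 24/36 ≈ 26.13 kt.
26 kt < 30 kt ⇒ not rapid intensification.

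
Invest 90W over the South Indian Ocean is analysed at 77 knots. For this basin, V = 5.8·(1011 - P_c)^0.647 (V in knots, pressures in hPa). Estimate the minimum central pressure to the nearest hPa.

957 hPa

ΔP = (V / 5.8)^(1/0.647) = (77/5.8)^1.546.
77/5.8 = 13.276; 13.276^1.546 ≈ 54.43 hPa.
P_c = 1011 − 54.43 = 956.57 ≈ 957 hPa.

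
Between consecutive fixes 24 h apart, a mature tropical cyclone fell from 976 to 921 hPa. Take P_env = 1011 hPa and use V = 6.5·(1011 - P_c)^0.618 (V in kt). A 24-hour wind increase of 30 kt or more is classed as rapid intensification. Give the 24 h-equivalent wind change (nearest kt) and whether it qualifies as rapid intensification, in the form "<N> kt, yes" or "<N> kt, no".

V₁: ΔP = 35, V ≈ 6.5 × 35^0.618 ≈ 58.50 kt.
V₂: ΔP = 90, V ≈ 6.5 × 90^0.618 ≈ 104.87 kt.
ΔV over 24 h = 46.37 kt → 24 h equivalent = 46.37 × 24/24 ≈ 46.37 kt.
46 kt ≥ 30 kt ⇒ rapid intensification.

46 kt, yes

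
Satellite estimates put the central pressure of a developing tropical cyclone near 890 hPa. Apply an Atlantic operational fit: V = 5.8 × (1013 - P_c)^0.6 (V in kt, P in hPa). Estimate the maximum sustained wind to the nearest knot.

104 kt

ΔP = 1013 − 890 = 123 hPa.
123^0.6 ≈ 17.945.
V ≈ 5.8 × 17.945 ≈ 104.1 kt.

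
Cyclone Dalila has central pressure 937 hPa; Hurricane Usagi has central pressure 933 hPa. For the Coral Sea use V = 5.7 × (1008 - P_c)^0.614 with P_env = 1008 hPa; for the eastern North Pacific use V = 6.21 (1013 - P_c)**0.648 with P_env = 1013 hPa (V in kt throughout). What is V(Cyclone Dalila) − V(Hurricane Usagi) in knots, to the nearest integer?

-28 kt

Cyclone Dalila: ΔP = 71; V ≈ 5.7 × 71^0.614 ≈ 78.08 kt.
Hurricane Usagi: ΔP = 80; V ≈ 6.21 × 80^0.648 ≈ 106.24 kt.
Difference ≈ 78.08 − 106.24 = -28.16 → -28 kt.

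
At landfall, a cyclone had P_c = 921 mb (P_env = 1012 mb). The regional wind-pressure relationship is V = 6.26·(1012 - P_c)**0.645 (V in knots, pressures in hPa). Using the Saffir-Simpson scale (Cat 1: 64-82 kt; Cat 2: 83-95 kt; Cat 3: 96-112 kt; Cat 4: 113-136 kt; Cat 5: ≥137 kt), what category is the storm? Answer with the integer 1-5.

4

ΔP = 1012 − 921 = 91 mb.
V ≈ 6.26 × 91^0.645 = 6.26 × 18.35 ≈ 115 kt.
115 kt falls in the Category 4 band.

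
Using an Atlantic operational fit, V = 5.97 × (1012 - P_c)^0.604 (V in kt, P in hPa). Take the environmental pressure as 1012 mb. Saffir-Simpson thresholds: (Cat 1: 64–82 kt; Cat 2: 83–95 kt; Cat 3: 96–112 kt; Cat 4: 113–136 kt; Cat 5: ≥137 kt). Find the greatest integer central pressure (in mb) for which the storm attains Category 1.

Category 1 begins at V = 64 kt.
Required ΔP = (64/5.97)^(1/0.604) = 10.720^1.656 ≈ 50.77 mb.
P_c ≤ 1012 − 50.77 = 961.23, so the highest integer P_c is 961 mb.

961 mb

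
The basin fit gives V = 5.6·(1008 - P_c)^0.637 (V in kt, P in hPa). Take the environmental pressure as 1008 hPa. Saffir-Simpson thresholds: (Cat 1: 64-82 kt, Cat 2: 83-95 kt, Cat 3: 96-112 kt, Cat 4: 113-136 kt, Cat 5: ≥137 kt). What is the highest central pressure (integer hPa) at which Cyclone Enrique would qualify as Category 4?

896 hPa

Category 4 begins at V = 113 kt.
Required ΔP = (113/5.6)^(1/0.637) = 20.179^1.570 ≈ 111.81 hPa.
P_c ≤ 1008 − 111.81 = 896.19, so the highest integer P_c is 896 hPa.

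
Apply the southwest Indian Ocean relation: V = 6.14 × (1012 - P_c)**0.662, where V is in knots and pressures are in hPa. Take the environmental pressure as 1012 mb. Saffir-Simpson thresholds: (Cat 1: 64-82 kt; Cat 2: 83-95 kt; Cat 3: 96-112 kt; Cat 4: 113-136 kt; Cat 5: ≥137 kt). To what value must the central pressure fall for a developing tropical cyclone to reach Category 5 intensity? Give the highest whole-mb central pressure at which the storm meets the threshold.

Category 5 begins at V = 137 kt.
Required ΔP = (137/6.14)^(1/0.662) = 22.313^1.511 ≈ 108.92 mb.
P_c ≤ 1012 − 108.92 = 903.08, so the highest integer P_c is 903 mb.

903 mb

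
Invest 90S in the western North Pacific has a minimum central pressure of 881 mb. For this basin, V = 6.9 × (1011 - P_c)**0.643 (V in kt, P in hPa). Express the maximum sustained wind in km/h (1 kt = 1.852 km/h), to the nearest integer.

292 km/h

ΔP = 1011 − 881 = 130 mb.
V ≈ 6.9 × 130^0.643 = 6.9 × 22.870 ≈ 157.803 kt.
157.803 × 1.852 ≈ 292.25 km/h → 292 km/h.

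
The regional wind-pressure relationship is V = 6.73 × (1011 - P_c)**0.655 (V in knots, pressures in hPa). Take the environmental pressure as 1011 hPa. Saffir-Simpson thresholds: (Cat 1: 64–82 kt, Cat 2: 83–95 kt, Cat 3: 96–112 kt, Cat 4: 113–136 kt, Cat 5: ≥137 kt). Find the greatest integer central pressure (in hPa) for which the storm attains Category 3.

Category 3 begins at V = 96 kt.
Required ΔP = (96/6.73)^(1/0.655) = 14.264^1.527 ≈ 57.84 hPa.
P_c ≤ 1011 − 57.84 = 953.16, so the highest integer P_c is 953 hPa.

953 hPa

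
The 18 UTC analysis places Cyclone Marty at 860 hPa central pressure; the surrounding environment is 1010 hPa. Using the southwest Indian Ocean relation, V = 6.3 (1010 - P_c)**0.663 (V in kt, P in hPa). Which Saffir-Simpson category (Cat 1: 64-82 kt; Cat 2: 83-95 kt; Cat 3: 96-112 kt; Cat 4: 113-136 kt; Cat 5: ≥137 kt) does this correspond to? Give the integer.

5

ΔP = 1010 − 860 = 150 hPa.
V ≈ 6.3 × 150^0.663 = 6.3 × 27.72 ≈ 175 kt.
175 kt falls in the Category 5 band.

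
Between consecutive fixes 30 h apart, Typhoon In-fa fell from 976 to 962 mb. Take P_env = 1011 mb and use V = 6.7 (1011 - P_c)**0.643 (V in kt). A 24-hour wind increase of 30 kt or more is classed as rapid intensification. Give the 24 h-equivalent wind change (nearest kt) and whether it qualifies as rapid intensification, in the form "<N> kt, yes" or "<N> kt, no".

V₁: ΔP = 35, V ≈ 6.7 × 35^0.643 ≈ 65.90 kt.
V₂: ΔP = 49, V ≈ 6.7 × 49^0.643 ≈ 81.82 kt.
ΔV over 30 h = 15.92 kt → 24 h equivalent = 15.92 × 24/30 ≈ 12.74 kt.
13 kt < 30 kt ⇒ not rapid intensification.

13 kt, no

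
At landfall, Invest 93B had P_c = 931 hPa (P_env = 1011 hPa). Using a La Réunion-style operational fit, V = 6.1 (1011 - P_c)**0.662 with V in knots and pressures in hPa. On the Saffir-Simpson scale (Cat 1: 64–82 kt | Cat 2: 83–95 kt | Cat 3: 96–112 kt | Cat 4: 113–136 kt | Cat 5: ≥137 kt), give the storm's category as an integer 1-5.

3

ΔP = 1011 − 931 = 80 hPa.
V ≈ 6.1 × 80^0.662 = 6.1 × 18.19 ≈ 111 kt.
111 kt falls in the Category 3 band.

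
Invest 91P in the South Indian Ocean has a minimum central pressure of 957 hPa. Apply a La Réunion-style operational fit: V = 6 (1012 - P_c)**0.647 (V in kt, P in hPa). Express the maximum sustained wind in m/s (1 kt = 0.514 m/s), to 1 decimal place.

41.2 m/s

ΔP = 1012 − 957 = 55 hPa.
V ≈ 6 × 55^0.647 = 6 × 13.366 ≈ 80.198 kt.
80.198 × 0.514 ≈ 41.22 m/s → 41.2 m/s.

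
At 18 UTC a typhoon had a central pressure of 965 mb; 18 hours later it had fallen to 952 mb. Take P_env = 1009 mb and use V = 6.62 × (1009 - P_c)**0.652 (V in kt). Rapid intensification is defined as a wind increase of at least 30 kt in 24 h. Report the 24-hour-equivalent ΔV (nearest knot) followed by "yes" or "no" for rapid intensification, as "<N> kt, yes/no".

19 kt, no

V₁: ΔP = 44, V ≈ 6.62 × 44^0.652 ≈ 78.05 kt.
V₂: ΔP = 57, V ≈ 6.62 × 57^0.652 ≈ 92.40 kt.
ΔV over 18 h = 14.35 kt → 24 h equivalent = 14.35 × 24/18 ≈ 19.13 kt.
19 kt < 30 kt ⇒ not rapid intensification.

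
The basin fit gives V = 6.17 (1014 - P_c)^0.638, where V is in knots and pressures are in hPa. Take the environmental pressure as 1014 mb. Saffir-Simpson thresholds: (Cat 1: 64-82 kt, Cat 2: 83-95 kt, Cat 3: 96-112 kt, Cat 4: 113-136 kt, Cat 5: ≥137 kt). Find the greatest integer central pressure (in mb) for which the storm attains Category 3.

Category 3 begins at V = 96 kt.
Required ΔP = (96/6.17)^(1/0.638) = 15.559^1.567 ≈ 73.84 mb.
P_c ≤ 1014 − 73.84 = 940.16, so the highest integer P_c is 940 mb.

940 mb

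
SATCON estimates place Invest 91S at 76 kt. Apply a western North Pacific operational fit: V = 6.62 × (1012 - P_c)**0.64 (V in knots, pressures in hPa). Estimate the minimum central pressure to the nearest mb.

967 mb

ΔP = (V / 6.62)^(1/0.64) = (76/6.62)^1.562.
76/6.62 = 11.480; 11.480^1.562 ≈ 45.31 mb.
P_c = 1012 − 45.31 = 966.69 ≈ 967 mb.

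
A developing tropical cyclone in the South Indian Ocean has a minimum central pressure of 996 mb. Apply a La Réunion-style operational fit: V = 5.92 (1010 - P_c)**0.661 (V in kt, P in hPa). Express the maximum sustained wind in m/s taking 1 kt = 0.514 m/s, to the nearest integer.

ΔP = 1010 − 996 = 14 mb.
V ≈ 5.92 × 14^0.661 = 5.92 × 5.723 ≈ 33.878 kt.
33.878 × 0.514 ≈ 17.41 m/s → 17 m/s.

17 m/s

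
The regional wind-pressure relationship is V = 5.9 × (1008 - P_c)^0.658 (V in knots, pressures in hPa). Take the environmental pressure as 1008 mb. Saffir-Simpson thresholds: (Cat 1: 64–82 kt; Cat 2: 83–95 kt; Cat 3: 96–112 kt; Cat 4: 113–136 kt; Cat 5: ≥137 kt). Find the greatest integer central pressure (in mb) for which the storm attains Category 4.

Category 4 begins at V = 113 kt.
Required ΔP = (113/5.9)^(1/0.658) = 19.153^1.520 ≈ 88.85 mb.
P_c ≤ 1008 − 88.85 = 919.15, so the highest integer P_c is 919 mb.

919 mb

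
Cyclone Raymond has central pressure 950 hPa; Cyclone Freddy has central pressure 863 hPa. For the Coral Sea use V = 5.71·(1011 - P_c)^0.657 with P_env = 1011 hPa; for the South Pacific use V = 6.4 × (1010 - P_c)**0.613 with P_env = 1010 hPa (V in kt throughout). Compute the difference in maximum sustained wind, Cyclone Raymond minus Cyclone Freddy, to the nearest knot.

-51 kt

Cyclone Raymond: ΔP = 61; V ≈ 5.71 × 61^0.657 ≈ 85.04 kt.
Cyclone Freddy: ΔP = 147; V ≈ 6.4 × 147^0.613 ≈ 136.38 kt.
Difference ≈ 85.04 − 136.38 = -51.34 → -51 kt.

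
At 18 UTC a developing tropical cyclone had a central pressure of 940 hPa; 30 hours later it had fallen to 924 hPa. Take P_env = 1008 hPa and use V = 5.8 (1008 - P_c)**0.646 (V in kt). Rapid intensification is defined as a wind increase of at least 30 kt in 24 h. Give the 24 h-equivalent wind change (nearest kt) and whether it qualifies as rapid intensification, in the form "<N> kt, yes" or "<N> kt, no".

V₁: ΔP = 68, V ≈ 5.8 × 68^0.646 ≈ 88.56 kt.
V₂: ΔP = 84, V ≈ 5.8 × 84^0.646 ≈ 101.51 kt.
ΔV over 30 h = 12.95 kt → 24 h equivalent = 12.95 × 24/30 ≈ 10.36 kt.
10 kt < 30 kt ⇒ not rapid intensification.

10 kt, no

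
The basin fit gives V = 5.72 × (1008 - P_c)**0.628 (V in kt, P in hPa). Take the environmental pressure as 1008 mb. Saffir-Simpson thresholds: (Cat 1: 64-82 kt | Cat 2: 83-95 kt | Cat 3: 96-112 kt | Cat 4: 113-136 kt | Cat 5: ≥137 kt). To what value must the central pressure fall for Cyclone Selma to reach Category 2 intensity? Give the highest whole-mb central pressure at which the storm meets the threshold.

937 mb

Category 2 begins at V = 83 kt.
Required ΔP = (83/5.72)^(1/0.628) = 14.510^1.592 ≈ 70.76 mb.
P_c ≤ 1008 − 70.76 = 937.24, so the highest integer P_c is 937 mb.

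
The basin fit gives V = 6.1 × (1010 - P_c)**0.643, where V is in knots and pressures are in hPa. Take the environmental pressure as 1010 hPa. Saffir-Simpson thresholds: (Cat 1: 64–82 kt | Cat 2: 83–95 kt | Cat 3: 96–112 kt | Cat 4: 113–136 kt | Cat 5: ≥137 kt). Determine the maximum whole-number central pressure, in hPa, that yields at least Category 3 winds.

937 hPa

Category 3 begins at V = 96 kt.
Required ΔP = (96/6.1)^(1/0.643) = 15.738^1.555 ≈ 72.69 hPa.
P_c ≤ 1010 − 72.69 = 937.31, so the highest integer P_c is 937 hPa.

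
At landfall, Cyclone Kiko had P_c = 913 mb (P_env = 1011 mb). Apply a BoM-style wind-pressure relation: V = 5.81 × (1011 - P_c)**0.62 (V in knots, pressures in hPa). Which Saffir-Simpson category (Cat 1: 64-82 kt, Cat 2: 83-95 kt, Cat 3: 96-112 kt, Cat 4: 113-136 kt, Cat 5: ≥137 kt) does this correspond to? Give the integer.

3

ΔP = 1011 − 913 = 98 mb.
V ≈ 5.81 × 98^0.62 = 5.81 × 17.16 ≈ 100 kt.
100 kt falls in the Category 3 band.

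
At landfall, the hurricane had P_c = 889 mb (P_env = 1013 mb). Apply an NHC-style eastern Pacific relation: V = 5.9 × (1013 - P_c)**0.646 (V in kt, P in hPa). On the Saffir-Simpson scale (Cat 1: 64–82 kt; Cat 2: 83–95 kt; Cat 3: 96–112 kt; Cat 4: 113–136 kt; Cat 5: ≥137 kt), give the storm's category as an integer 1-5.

ΔP = 1013 − 889 = 124 mb.
V ≈ 5.9 × 124^0.646 = 5.9 × 22.51 ≈ 133 kt.
133 kt falls in the Category 4 band.

4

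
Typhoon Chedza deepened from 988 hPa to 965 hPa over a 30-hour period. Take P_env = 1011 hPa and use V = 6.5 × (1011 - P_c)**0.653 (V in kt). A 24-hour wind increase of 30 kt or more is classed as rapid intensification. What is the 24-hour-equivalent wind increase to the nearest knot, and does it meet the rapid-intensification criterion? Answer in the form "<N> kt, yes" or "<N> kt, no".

23 kt, no

V₁: ΔP = 23, V ≈ 6.5 × 23^0.653 ≈ 50.36 kt.
V₂: ΔP = 46, V ≈ 6.5 × 46^0.653 ≈ 79.19 kt.
ΔV over 30 h = 28.83 kt → 24 h equivalent = 28.83 × 24/30 ≈ 23.06 kt.
23 kt < 30 kt ⇒ not rapid intensification.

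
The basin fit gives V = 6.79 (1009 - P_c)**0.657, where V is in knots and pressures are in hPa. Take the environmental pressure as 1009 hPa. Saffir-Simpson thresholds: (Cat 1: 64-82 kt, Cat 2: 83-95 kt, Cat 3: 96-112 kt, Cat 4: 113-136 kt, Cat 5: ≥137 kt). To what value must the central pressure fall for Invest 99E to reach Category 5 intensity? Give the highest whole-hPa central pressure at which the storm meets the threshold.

Category 5 begins at V = 137 kt.
Required ΔP = (137/6.79)^(1/0.657) = 20.177^1.522 ≈ 96.84 hPa.
P_c ≤ 1009 − 96.84 = 912.16, so the highest integer P_c is 912 hPa.

912 hPa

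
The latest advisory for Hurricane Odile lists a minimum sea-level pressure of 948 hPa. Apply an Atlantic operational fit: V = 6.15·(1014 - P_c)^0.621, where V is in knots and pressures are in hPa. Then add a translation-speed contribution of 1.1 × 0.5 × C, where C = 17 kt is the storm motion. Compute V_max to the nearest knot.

ΔP = 1014 − 948 = 66 hPa.
66^0.621 ≈ 13.488.
V ≈ 6.15 × 13.488 ≈ 82.9 kt.
Translation term: 1.1 × 0.5 × 17 = 9.35 kt.
Corrected V ≈ 92.25 kt → 92 kt.

92 kt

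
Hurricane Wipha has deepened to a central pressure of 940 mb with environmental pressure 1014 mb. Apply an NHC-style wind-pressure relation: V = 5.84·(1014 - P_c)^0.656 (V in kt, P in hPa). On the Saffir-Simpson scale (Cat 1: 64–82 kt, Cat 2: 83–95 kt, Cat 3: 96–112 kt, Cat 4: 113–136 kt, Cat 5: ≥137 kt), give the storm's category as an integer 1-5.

3

ΔP = 1014 − 940 = 74 mb.
V ≈ 5.84 × 74^0.656 = 5.84 × 16.84 ≈ 98 kt.
98 kt falls in the Category 3 band.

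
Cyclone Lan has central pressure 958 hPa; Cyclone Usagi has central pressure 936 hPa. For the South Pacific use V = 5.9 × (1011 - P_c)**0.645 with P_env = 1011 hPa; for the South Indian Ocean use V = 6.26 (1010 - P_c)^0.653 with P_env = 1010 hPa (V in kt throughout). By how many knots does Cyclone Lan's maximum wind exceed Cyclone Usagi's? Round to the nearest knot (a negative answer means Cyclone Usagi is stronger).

Cyclone Lan: ΔP = 53; V ≈ 5.9 × 53^0.645 ≈ 76.39 kt.
Cyclone Usagi: ΔP = 74; V ≈ 6.26 × 74^0.653 ≈ 104.04 kt.
Difference ≈ 76.39 − 104.04 = -27.65 → -28 kt.

-28 kt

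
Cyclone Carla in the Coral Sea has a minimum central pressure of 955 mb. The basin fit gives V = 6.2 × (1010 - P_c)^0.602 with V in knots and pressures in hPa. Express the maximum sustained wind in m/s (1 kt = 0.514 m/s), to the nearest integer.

36 m/s

ΔP = 1010 − 955 = 55 mb.
V ≈ 6.2 × 55^0.602 = 6.2 × 11.161 ≈ 69.197 kt.
69.197 × 0.514 ≈ 35.57 m/s → 36 m/s.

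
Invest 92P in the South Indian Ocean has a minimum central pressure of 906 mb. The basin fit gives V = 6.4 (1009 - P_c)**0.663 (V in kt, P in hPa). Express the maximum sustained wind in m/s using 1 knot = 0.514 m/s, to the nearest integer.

ΔP = 1009 − 906 = 103 mb.
V ≈ 6.4 × 103^0.663 = 6.4 × 21.603 ≈ 138.258 kt.
138.258 × 0.514 ≈ 71.06 m/s → 71 m/s.

71 m/s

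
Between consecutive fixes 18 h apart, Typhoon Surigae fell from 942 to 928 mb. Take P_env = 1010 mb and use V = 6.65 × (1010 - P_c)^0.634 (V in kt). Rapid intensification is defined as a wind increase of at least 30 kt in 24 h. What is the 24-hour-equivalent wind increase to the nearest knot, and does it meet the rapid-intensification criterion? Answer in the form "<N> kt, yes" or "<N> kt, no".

16 kt, no

V₁: ΔP = 68, V ≈ 6.65 × 68^0.634 ≈ 96.52 kt.
V₂: ΔP = 82, V ≈ 6.65 × 82^0.634 ≈ 108.69 kt.
ΔV over 18 h = 12.17 kt → 24 h equivalent = 12.17 × 24/18 ≈ 16.23 kt.
16 kt < 30 kt ⇒ not rapid intensification.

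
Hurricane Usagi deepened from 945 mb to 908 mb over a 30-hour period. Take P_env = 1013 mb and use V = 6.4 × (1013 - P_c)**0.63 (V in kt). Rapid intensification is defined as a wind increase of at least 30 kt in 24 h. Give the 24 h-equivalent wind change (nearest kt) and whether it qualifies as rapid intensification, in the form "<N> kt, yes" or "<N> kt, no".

23 kt, no

V₁: ΔP = 68, V ≈ 6.4 × 68^0.63 ≈ 91.34 kt.
V₂: ΔP = 105, V ≈ 6.4 × 105^0.63 ≈ 120.10 kt.
ΔV over 30 h = 28.76 kt → 24 h equivalent = 28.76 × 24/30 ≈ 23.01 kt.
23 kt < 30 kt ⇒ not rapid intensification.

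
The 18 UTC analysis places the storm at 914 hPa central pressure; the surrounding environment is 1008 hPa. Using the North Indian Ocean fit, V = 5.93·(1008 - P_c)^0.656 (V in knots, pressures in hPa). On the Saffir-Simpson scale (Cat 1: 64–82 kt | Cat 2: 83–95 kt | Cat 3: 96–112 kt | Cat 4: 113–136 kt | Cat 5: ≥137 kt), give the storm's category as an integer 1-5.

ΔP = 1008 − 914 = 94 hPa.
V ≈ 5.93 × 94^0.656 = 5.93 × 19.70 ≈ 117 kt.
117 kt falls in the Category 4 band.

4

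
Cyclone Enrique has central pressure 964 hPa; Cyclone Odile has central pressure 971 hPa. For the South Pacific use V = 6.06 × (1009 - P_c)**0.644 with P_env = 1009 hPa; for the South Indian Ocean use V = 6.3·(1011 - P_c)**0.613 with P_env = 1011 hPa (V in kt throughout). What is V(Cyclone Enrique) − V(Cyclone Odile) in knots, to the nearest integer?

Cyclone Enrique: ΔP = 45; V ≈ 6.06 × 45^0.644 ≈ 70.33 kt.
Cyclone Odile: ΔP = 40; V ≈ 6.3 × 40^0.613 ≈ 60.45 kt.
Difference ≈ 70.33 − 60.45 = 9.88 → 10 kt.

10 kt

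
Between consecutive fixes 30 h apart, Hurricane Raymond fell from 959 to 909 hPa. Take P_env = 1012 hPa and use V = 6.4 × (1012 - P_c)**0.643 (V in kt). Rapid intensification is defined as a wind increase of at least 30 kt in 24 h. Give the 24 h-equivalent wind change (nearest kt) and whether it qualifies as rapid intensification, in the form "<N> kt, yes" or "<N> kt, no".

V₁: ΔP = 53, V ≈ 6.4 × 53^0.643 ≈ 82.20 kt.
V₂: ΔP = 103, V ≈ 6.4 × 103^0.643 ≈ 126.02 kt.
ΔV over 30 h = 43.82 kt → 24 h equivalent = 43.82 × 24/30 ≈ 35.06 kt.
35 kt ≥ 30 kt ⇒ rapid intensification.

35 kt, yes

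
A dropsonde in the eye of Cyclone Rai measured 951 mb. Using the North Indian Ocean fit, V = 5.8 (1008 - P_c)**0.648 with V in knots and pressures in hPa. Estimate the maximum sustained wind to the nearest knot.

ΔP = 1008 − 951 = 57 mb.
57^0.648 ≈ 13.734.
V ≈ 5.8 × 13.734 ≈ 79.7 kt.

80 kt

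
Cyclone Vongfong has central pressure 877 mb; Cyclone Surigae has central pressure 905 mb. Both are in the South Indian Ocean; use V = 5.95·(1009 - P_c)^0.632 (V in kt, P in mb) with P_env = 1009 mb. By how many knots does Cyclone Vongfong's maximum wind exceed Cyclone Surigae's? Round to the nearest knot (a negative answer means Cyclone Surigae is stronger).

18 kt

Cyclone Vongfong: ΔP = 132; V ≈ 5.95 × 132^0.632 ≈ 130.23 kt.
Cyclone Surigae: ΔP = 104; V ≈ 5.95 × 104^0.632 ≈ 112.02 kt.
Difference ≈ 130.23 − 112.02 = 18.21 → 18 kt.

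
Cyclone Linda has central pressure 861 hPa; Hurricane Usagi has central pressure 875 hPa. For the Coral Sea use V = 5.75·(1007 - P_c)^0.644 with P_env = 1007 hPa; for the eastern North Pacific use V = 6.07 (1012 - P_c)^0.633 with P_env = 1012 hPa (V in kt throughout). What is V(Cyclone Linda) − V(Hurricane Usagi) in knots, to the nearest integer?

6 kt

Cyclone Linda: ΔP = 146; V ≈ 5.75 × 146^0.644 ≈ 142.40 kt.
Hurricane Usagi: ΔP = 137; V ≈ 6.07 × 137^0.633 ≈ 136.69 kt.
Difference ≈ 142.40 − 136.69 = 5.71 → 6 kt.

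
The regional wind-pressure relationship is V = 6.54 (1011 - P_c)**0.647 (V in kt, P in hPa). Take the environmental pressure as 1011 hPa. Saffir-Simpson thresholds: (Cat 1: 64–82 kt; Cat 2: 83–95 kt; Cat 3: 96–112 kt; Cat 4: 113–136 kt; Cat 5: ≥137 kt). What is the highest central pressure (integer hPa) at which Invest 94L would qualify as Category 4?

Category 4 begins at V = 113 kt.
Required ΔP = (113/6.54)^(1/0.647) = 17.278^1.546 ≈ 81.79 hPa.
P_c ≤ 1011 − 81.79 = 929.21, so the highest integer P_c is 929 hPa.

929 hPa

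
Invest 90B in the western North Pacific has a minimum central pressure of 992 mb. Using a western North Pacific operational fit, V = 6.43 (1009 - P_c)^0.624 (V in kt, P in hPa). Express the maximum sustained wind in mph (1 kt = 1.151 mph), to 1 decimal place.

ΔP = 1009 − 992 = 17 mb.
V ≈ 6.43 × 17^0.624 = 6.43 × 5.859 ≈ 37.671 kt.
37.671 × 1.151 ≈ 43.36 mph → 43.4 mph.

43.4 mph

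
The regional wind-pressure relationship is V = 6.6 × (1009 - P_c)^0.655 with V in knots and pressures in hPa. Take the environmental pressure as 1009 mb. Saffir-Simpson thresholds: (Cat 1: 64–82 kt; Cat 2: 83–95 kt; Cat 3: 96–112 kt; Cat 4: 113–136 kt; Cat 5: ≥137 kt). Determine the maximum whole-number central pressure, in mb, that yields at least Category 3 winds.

Category 3 begins at V = 96 kt.
Required ΔP = (96/6.6)^(1/0.655) = 14.545^1.527 ≈ 59.59 mb.
P_c ≤ 1009 − 59.59 = 949.41, so the highest integer P_c is 949 mb.

949 mb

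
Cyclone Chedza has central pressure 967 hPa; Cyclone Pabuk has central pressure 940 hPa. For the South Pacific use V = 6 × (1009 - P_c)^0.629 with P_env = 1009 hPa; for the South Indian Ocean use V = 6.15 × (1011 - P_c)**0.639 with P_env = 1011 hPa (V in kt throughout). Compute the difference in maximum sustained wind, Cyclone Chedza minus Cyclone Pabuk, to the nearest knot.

Cyclone Chedza: ΔP = 42; V ≈ 6 × 42^0.629 ≈ 62.98 kt.
Cyclone Pabuk: ΔP = 71; V ≈ 6.15 × 71^0.639 ≈ 93.72 kt.
Difference ≈ 62.98 − 93.72 = -30.74 → -31 kt.

-31 kt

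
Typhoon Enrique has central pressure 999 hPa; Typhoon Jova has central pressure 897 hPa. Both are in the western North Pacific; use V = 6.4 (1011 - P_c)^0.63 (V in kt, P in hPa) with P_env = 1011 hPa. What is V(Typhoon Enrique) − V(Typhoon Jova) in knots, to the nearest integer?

Typhoon Enrique: ΔP = 12; V ≈ 6.4 × 12^0.63 ≈ 30.62 kt.
Typhoon Jova: ΔP = 114; V ≈ 6.4 × 114^0.63 ≈ 126.48 kt.
Difference ≈ 30.62 − 126.48 = -95.86 → -96 kt.

-96 kt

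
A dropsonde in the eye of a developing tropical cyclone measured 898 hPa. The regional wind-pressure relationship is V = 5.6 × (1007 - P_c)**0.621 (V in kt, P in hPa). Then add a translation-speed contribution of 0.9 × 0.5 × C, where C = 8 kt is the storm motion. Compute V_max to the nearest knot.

ΔP = 1007 − 898 = 109 hPa.
109^0.621 ≈ 18.418.
V ≈ 5.6 × 18.418 ≈ 103.1 kt.
Translation term: 0.9 × 0.5 × 8 = 3.6 kt.
Corrected V ≈ 106.7 kt → 107 kt.

107 kt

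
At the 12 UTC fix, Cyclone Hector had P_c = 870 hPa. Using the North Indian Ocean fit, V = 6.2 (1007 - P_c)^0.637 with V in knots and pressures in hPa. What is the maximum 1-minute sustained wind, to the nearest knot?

ΔP = 1007 − 870 = 137 hPa.
137^0.637 ≈ 22.966.
V ≈ 6.2 × 22.966 ≈ 142.4 kt.

142 kt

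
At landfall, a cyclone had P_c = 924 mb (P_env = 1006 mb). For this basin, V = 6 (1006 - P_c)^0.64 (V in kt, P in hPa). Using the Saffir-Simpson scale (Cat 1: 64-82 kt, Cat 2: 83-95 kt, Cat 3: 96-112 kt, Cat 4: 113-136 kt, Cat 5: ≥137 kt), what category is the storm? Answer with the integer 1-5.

ΔP = 1006 − 924 = 82 mb.
V ≈ 6 × 82^0.64 = 6 × 16.78 ≈ 101 kt.
101 kt falls in the Category 3 band.

3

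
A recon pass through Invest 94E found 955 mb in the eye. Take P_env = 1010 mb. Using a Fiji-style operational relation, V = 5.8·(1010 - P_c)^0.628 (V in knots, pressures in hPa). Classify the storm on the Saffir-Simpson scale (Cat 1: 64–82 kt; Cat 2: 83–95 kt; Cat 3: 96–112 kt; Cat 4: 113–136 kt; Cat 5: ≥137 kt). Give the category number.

ΔP = 1010 − 955 = 55 mb.
V ≈ 5.8 × 55^0.628 = 5.8 × 12.39 ≈ 72 kt.
72 kt falls in the Category 1 band.

1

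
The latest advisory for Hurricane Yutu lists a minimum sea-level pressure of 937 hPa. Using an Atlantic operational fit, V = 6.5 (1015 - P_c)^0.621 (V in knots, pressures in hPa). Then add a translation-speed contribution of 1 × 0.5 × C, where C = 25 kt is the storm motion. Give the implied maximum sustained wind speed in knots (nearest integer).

ΔP = 1015 − 937 = 78 hPa.
78^0.621 ≈ 14.962.
V ≈ 6.5 × 14.962 ≈ 97.3 kt.
Translation term: 1 × 0.5 × 25 = 12.5 kt.
Corrected V ≈ 109.8 kt → 110 kt.

110 kt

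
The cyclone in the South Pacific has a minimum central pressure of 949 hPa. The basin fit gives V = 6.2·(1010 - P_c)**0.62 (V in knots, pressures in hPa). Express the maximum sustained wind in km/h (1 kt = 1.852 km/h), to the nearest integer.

147 km/h

ΔP = 1010 − 949 = 61 hPa.
V ≈ 6.2 × 61^0.62 = 6.2 × 12.791 ≈ 79.304 kt.
79.304 × 1.852 ≈ 146.87 km/h → 147 km/h.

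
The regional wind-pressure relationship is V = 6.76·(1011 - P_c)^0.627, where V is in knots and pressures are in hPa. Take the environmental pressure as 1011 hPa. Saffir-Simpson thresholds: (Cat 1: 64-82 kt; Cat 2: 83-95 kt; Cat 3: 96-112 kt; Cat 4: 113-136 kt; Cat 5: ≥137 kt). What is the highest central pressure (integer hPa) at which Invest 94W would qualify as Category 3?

942 hPa

Category 3 begins at V = 96 kt.
Required ΔP = (96/6.76)^(1/0.627) = 14.201^1.595 ≈ 68.84 hPa.
P_c ≤ 1011 − 68.84 = 942.16, so the highest integer P_c is 942 hPa.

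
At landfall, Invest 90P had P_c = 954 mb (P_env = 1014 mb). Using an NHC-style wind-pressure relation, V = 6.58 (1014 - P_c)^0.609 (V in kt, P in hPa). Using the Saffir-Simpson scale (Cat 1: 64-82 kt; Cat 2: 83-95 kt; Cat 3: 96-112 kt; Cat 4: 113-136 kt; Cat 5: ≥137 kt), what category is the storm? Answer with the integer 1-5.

1

ΔP = 1014 − 954 = 60 mb.
V ≈ 6.58 × 60^0.609 = 6.58 × 12.10 ≈ 80 kt.
80 kt falls in the Category 1 band.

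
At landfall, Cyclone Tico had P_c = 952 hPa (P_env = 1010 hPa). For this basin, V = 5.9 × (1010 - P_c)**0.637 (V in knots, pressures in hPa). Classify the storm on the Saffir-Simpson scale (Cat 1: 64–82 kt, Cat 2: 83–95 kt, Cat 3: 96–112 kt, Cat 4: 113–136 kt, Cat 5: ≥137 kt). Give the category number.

1

ΔP = 1010 − 952 = 58 hPa.
V ≈ 5.9 × 58^0.637 = 5.9 × 13.28 ≈ 78 kt.
78 kt falls in the Category 1 band.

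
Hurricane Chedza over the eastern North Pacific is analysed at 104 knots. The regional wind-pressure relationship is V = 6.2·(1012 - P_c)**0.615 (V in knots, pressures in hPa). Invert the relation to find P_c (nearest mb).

ΔP = (V / 6.2)^(1/0.615) = (104/6.2)^1.626.
104/6.2 = 16.774; 16.774^1.626 ≈ 98.01 mb.
P_c = 1012 − 98.01 = 913.99 ≈ 914 mb.

914 mb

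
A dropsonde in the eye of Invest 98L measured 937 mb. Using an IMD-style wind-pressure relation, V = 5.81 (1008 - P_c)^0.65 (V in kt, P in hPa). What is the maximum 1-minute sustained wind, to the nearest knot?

93 kt

ΔP = 1008 − 937 = 71 mb.
71^0.65 ≈ 15.970.
V ≈ 5.81 × 15.970 ≈ 92.8 kt.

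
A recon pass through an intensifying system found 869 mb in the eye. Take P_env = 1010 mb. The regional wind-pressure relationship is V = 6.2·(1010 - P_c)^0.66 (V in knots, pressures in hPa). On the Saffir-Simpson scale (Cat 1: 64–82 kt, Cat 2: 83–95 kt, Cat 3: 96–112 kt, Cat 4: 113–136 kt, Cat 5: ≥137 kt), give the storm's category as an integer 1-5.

ΔP = 1010 − 869 = 141 mb.
V ≈ 6.2 × 141^0.66 = 6.2 × 26.21 ≈ 163 kt.
163 kt falls in the Category 5 band.

5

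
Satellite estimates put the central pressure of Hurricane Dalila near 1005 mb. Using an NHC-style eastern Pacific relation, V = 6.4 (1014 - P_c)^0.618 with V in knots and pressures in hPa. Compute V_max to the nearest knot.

ΔP = 1014 − 1005 = 9 mb.
9^0.618 ≈ 3.888.
V ≈ 6.4 × 3.888 ≈ 24.9 kt.

25 kt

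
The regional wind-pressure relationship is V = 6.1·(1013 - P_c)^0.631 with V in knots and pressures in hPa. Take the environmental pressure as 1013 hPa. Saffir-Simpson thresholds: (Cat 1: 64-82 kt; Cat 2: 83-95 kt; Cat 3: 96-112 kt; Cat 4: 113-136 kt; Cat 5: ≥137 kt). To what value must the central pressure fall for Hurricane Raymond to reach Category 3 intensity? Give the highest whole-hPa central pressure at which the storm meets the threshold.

Category 3 begins at V = 96 kt.
Required ΔP = (96/6.1)^(1/0.631) = 15.738^1.585 ≈ 78.87 hPa.
P_c ≤ 1013 − 78.87 = 934.13, so the highest integer P_c is 934 hPa.

934 hPa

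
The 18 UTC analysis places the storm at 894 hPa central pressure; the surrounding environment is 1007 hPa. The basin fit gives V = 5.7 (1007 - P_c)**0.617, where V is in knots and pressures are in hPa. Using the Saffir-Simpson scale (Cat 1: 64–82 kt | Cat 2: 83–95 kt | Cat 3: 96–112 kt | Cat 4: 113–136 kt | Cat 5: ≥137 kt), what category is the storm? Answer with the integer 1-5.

ΔP = 1007 − 894 = 113 hPa.
V ≈ 5.7 × 113^0.617 = 5.7 × 18.48 ≈ 105 kt.
105 kt falls in the Category 3 band.

3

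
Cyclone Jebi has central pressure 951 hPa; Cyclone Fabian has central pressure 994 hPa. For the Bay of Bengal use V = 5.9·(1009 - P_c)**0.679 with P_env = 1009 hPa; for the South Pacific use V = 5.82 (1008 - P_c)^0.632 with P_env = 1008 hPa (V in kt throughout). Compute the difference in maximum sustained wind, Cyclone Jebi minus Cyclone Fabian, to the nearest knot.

62 kt

Cyclone Jebi: ΔP = 58; V ≈ 5.9 × 58^0.679 ≈ 92.94 kt.
Cyclone Fabian: ΔP = 14; V ≈ 5.82 × 14^0.632 ≈ 30.85 kt.
Difference ≈ 92.94 − 30.85 = 62.09 → 62 kt.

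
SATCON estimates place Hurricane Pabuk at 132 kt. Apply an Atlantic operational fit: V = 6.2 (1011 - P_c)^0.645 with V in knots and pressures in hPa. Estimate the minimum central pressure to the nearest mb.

896 mb

ΔP = (V / 6.2)^(1/0.645) = (132/6.2)^1.550.
132/6.2 = 21.290; 21.290^1.550 ≈ 114.60 mb.
P_c = 1011 − 114.60 = 896.40 ≈ 896 mb.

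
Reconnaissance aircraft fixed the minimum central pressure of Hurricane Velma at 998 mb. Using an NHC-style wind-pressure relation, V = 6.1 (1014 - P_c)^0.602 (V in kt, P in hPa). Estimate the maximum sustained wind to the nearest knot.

ΔP = 1014 − 998 = 16 mb.
16^0.602 ≈ 5.307.
V ≈ 6.1 × 5.307 ≈ 32.4 kt.

32 kt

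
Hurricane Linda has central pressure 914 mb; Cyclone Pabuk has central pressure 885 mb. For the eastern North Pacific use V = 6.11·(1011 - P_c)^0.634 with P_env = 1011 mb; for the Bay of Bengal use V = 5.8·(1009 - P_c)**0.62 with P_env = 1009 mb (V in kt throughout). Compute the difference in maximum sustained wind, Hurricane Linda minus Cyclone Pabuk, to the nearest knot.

-4 kt

Hurricane Linda: ΔP = 97; V ≈ 6.11 × 97^0.634 ≈ 111.08 kt.
Cyclone Pabuk: ΔP = 124; V ≈ 5.8 × 124^0.62 ≈ 115.17 kt.
Difference ≈ 111.08 − 115.17 = -4.09 → -4 kt.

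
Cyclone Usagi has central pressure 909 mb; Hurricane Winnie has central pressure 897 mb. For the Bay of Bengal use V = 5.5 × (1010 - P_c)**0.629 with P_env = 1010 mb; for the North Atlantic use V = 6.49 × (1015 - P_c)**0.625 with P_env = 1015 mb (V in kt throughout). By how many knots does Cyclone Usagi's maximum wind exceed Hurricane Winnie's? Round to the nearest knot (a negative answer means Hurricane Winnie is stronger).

-28 kt

Cyclone Usagi: ΔP = 101; V ≈ 5.5 × 101^0.629 ≈ 100.25 kt.
Hurricane Winnie: ΔP = 118; V ≈ 6.49 × 118^0.625 ≈ 127.99 kt.
Difference ≈ 100.25 − 127.99 = -27.74 → -28 kt.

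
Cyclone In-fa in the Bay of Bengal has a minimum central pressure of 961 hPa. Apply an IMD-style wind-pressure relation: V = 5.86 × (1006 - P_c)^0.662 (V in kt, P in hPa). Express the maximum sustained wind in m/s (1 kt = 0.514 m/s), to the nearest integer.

37 m/s

ΔP = 1006 − 961 = 45 hPa.
V ≈ 5.86 × 45^0.662 = 5.86 × 12.429 ≈ 72.832 kt.
72.832 × 0.514 ≈ 37.44 m/s → 37 m/s.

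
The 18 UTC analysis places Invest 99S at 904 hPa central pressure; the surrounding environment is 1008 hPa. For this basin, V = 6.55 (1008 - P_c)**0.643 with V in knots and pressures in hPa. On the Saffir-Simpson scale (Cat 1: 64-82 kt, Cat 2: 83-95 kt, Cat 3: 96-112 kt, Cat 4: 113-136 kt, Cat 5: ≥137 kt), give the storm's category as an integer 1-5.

ΔP = 1008 − 904 = 104 hPa.
V ≈ 6.55 × 104^0.643 = 6.55 × 19.81 ≈ 130 kt.
130 kt falls in the Category 4 band.

4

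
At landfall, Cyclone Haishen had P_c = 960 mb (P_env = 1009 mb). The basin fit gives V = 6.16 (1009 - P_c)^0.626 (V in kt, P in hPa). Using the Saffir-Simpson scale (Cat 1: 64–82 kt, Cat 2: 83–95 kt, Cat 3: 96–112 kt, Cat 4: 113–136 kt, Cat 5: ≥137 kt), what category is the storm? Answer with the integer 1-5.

ΔP = 1009 − 960 = 49 mb.
V ≈ 6.16 × 49^0.626 = 6.16 × 11.43 ≈ 70 kt.
70 kt falls in the Category 1 band.

1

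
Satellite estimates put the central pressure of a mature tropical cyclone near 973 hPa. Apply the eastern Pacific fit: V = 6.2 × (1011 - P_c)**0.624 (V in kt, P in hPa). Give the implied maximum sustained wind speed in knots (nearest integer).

60 kt

ΔP = 1011 − 973 = 38 hPa.
38^0.624 ≈ 9.678.
V ≈ 6.2 × 9.678 ≈ 60.0 kt.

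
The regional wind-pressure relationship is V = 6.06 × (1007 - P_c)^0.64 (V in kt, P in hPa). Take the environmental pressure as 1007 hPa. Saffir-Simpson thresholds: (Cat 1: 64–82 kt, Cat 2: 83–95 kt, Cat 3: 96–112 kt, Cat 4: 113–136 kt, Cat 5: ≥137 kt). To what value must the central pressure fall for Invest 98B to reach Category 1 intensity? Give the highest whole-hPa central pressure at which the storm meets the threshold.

967 hPa

Category 1 begins at V = 64 kt.
Required ΔP = (64/6.06)^(1/0.64) = 10.561^1.562 ≈ 39.77 hPa.
P_c ≤ 1007 − 39.77 = 967.23, so the highest integer P_c is 967 hPa.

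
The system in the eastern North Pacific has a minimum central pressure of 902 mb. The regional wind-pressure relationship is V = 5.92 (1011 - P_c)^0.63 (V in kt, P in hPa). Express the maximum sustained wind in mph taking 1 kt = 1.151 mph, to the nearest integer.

131 mph

ΔP = 1011 − 902 = 109 mb.
V ≈ 5.92 × 109^0.63 = 5.92 × 19.212 ≈ 113.737 kt.
113.737 × 1.151 ≈ 130.91 mph → 131 mph.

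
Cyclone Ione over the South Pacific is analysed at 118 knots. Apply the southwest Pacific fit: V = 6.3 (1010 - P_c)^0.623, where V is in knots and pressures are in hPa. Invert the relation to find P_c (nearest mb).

900 mb

ΔP = (V / 6.3)^(1/0.623) = (118/6.3)^1.605.
118/6.3 = 18.730; 18.730^1.605 ≈ 110.31 mb.
P_c = 1010 − 110.31 = 899.69 ≈ 900 mb.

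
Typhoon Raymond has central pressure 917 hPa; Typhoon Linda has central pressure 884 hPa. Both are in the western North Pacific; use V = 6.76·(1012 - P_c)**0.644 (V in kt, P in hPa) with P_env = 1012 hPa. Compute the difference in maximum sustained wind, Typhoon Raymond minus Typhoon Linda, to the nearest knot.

Typhoon Raymond: ΔP = 95; V ≈ 6.76 × 95^0.644 ≈ 126.94 kt.
Typhoon Linda: ΔP = 128; V ≈ 6.76 × 128^0.644 ≈ 153.81 kt.
Difference ≈ 126.94 − 153.81 = -26.87 → -27 kt.

-27 kt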